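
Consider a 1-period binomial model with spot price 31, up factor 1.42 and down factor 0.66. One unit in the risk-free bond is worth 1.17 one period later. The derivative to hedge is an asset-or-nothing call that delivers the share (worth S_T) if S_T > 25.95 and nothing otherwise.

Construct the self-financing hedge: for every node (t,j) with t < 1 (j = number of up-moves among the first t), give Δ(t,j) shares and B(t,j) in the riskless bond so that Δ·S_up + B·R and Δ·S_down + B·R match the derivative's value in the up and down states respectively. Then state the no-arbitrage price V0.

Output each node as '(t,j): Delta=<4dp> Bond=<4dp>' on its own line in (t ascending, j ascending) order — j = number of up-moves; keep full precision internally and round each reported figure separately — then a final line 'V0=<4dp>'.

(0,0): Delta=1.8684 Bond=-32.6734
V0=25.2476

Under the risk-neutral measure, an up-move has probability p* = (R−d)/(u−d) = 0.6711 and values discount at R = 1.17.
Terminal payoffs: V(1,0)=0.0000, V(1,1)=44.0200
Node (0,0) S=31.0000: V=(p*·44.0200+(1−p*)·0.0000)/1.17=25.2476; Δ=(44.0200−0.0000)/(44.0200−20.4600)=1.8684; B=V−Δ·S=-32.6734
Self-financing check: at every node Δ·S+B equals the discounted successor values.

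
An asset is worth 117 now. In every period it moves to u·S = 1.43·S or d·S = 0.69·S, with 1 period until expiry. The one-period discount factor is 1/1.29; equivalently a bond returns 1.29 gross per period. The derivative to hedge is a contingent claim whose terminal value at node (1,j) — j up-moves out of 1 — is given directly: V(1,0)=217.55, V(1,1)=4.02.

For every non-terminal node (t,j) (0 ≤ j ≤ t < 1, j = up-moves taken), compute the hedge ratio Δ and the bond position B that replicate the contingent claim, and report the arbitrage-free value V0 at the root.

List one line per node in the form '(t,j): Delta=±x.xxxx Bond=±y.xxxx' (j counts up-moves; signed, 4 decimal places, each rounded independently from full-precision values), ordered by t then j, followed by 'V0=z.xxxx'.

(0,0): Delta=-2.4663 Bond=322.9863
V0=34.4322

The replicating-portfolio and risk-neutral prices coincide; use p* = (1.29−0.69)/(1.43−0.69) = 0.8108 for the latter.
At expiry t=1: V(1,0)=217.5500, V(1,1)=4.0200
  t=0,j=0: stock 117.0000 → up 167.3100 (V=4.0200), down 80.7300 (V=217.5500). Price 34.4322; hedge Δ=-2.4663, bond B=322.9863.
Root portfolio cost Δ·117+B reproduces V0=34.4322.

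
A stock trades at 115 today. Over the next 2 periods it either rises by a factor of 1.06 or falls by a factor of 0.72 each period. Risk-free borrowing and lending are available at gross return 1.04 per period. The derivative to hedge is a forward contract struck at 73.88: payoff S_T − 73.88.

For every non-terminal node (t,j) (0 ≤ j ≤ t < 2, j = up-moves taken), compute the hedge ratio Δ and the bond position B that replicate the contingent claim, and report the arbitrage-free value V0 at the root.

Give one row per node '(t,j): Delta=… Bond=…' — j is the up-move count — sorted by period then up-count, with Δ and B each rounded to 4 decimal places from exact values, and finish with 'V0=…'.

(0,0): Delta=1.0000 Bond=-68.3062
(1,0): Delta=1.0000 Bond=-71.0385
(1,1): Delta=1.0000 Bond=-71.0385
V0=46.6938

Under the risk-neutral measure, an up-move has probability p* = (R−d)/(u−d) = 0.9412 and values discount at R = 1.04.
Terminal values V(2,·): V(2,0)=-14.2640, V(2,1)=13.8880, V(2,2)=55.3340
  t=1,j=0: stock 82.8000 → up 87.7680 (V=13.8880), down 59.6160 (V=-14.2640). Price 11.7615; hedge Δ=1.0000, bond B=-71.0385.
  t=1,j=1: stock 121.9000 → up 129.2140 (V=55.3340), down 87.7680 (V=13.8880). Price 50.8615; hedge Δ=1.0000, bond B=-71.0385.
  t=0,j=0: stock 115.0000 → up 121.9000 (V=50.8615), down 82.8000 (V=11.7615). Price 46.6938; hedge Δ=1.0000, bond B=-68.3062.
Each (Δ,B) replicates both successor values, so the strategy is self-financing and V0 is arbitrage-free.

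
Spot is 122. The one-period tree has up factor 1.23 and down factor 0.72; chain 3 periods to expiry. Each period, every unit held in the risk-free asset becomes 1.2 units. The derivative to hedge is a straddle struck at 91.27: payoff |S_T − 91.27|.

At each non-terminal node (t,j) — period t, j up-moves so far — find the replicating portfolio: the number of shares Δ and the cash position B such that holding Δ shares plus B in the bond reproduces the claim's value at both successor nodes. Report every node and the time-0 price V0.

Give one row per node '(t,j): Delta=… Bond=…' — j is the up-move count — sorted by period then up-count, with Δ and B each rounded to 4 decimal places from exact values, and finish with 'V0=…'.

(0,0): Delta=0.9642 Bond=-48.2867
(1,0): Delta=0.4574 Bond=-13.4312
(1,1): Delta=0.9827 Bond=-60.7261
(2,0): Delta=-1.0000 Bond=76.0583
(2,1): Delta=0.5108 Bond=-21.8785
(2,2): Delta=1.0000 Bond=-76.0583
V0=69.3449

Since d<R<u, set p* = (R−d)/(u−d) = 0.9412; price each node as the discounted p*-expectation of its children.
At expiry t=3: V(3,0)=45.7337, V(3,1)=13.4789, V(3,2)=41.6231, V(3,3)=135.7558
  t=2,j=0: stock 63.2448 → up 77.7911 (V=13.4789), down 45.5363 (V=45.7337). Price 12.8135; hedge Δ=-1.0000, bond B=76.0583.
  t=2,j=1: stock 108.0432 → up 132.8931 (V=41.6231), down 77.7911 (V=13.4789). Price 33.3063; hedge Δ=0.5108, bond B=-21.8785.
  t=2,j=2: stock 184.5738 → up 227.0258 (V=135.7558), down 132.8931 (V=41.6231). Price 108.5155; hedge Δ=1.0000, bond B=-76.0583.
  t=1,j=0: stock 87.8400 → up 108.0432 (V=33.3063), down 63.2448 (V=12.8135). Price 26.7507; hedge Δ=0.4574, bond B=-13.4312.
  t=1,j=1: stock 150.0600 → up 184.5738 (V=108.5155), down 108.0432 (V=33.3063). Price 86.7428; hedge Δ=0.9827, bond B=-60.7261.
  t=0,j=0: stock 122.0000 → up 150.0600 (V=86.7428), down 87.8400 (V=26.7507). Price 69.3449; hedge Δ=0.9642, bond B=-48.2867.
Each (Δ,B) replicates both successor values, so the strategy is self-financing and V0 is arbitrage-free.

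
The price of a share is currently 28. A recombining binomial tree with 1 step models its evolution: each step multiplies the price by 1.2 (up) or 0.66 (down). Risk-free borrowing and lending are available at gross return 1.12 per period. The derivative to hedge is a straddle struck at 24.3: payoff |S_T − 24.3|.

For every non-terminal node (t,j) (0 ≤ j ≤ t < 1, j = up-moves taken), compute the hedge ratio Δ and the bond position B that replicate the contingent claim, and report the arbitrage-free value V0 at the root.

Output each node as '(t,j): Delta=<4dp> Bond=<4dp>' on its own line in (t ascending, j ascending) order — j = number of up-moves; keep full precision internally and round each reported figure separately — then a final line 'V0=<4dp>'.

The replicating-portfolio and risk-neutral prices coincide; use p* = (1.12−0.66)/(1.2−0.66) = 0.8519 for the latter.
At expiry t=1: V(1,0)=5.8200, V(1,1)=9.3000
(0,0): S=28.0000. Δ = (V_up−V_dn)/(S_up−S_dn) = (9.3000−5.8200)/(33.6000−18.4800) = 0.2302. V = [p*·9.3000 + (1−p*)·5.8200]/1.12 = 7.8433. B = V − Δ·S = 1.3988.
Each (Δ,B) replicates both successor values, so the strategy is self-financing and V0 is arbitrage-free.

(0,0): Delta=0.2302 Bond=1.3988
V0=7.8433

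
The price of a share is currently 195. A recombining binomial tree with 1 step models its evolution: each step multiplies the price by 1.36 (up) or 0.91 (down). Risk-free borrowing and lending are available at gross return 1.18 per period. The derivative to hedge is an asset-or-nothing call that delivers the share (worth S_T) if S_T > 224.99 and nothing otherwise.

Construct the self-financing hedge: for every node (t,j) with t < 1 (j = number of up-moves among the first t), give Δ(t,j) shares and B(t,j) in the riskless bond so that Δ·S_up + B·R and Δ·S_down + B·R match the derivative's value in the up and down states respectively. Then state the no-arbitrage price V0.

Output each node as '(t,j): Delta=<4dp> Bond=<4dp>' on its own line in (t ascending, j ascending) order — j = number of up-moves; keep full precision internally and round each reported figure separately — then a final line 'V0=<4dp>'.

(0,0): Delta=3.0222 Bond=-454.4859
V0=134.8475

The replicating-portfolio and risk-neutral prices coincide; use p* = (1.18−0.91)/(1.36−0.91) = 0.6000 for the latter.
Terminal values V(1,·): V(1,0)=0.0000, V(1,1)=265.2000
  t=0,j=0: stock 195.0000 → up 265.2000 (V=265.2000), down 177.4500 (V=0.0000). Price 134.8475; hedge Δ=3.0222, bond B=-454.4859.
Each (Δ,B) replicates both successor values, so the strategy is self-financing and V0 is arbitrage-free.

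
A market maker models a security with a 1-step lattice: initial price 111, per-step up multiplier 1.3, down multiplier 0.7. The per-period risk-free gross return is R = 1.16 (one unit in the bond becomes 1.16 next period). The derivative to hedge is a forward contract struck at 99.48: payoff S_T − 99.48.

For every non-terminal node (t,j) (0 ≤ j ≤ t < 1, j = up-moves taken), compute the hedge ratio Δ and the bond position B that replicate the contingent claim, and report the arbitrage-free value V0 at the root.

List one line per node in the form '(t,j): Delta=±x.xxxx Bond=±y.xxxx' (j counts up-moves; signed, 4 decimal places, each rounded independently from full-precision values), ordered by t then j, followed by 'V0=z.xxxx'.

Since d<R<u, set p* = (R−d)/(u−d) = 0.7667; price each node as the discounted p*-expectation of its children.
Terminal values V(1,·): V(1,0)=-21.7800, V(1,1)=44.8200
Node (0,0) S=111.0000: V=(p*·44.8200+(1−p*)·-21.7800)/1.16=25.2414; Δ=(44.8200−-21.7800)/(144.3000−77.7000)=1.0000; B=V−Δ·S=-85.7586
Each (Δ,B) replicates both successor values, so the strategy is self-financing and V0 is arbitrage-free.

(0,0): Delta=1.0000 Bond=-85.7586
V0=25.2414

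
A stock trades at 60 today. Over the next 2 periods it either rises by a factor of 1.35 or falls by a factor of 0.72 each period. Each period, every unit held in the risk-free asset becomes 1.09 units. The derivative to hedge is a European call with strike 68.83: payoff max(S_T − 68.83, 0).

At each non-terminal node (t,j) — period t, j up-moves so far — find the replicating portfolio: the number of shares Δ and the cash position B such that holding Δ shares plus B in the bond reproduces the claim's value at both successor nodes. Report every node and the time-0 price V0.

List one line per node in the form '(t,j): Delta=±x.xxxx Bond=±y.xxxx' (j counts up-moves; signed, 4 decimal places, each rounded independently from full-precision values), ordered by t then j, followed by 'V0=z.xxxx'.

Since d<R<u, set p* = (R−d)/(u−d) = 0.5873; price each node as the discounted p*-expectation of its children.
Payoff layer (t=2): V(2,0)=0.0000, V(2,1)=0.0000, V(2,2)=40.5200
Node (1,0) S=43.2000: V=(p*·0.0000+(1−p*)·0.0000)/1.09=0.0000; Δ=(0.0000−0.0000)/(58.3200−31.1040)=0.0000; B=V−Δ·S=0.0000
Node (1,1) S=81.0000: V=(p*·40.5200+(1−p*)·0.0000)/1.09=21.8325; Δ=(40.5200−0.0000)/(109.3500−58.3200)=0.7940; B=V−Δ·S=-42.4849
Node (0,0) S=60.0000: V=(p*·21.8325+(1−p*)·0.0000)/1.09=11.7636; Δ=(21.8325−0.0000)/(81.0000−43.2000)=0.5776; B=V−Δ·S=-22.8913
The time-0 hedge costs 11.7636, which is the no-arbitrage price.

(0,0): Delta=0.5776 Bond=-22.8913
(1,0): Delta=0.0000 Bond=0.0000
(1,1): Delta=0.7940 Bond=-42.4849
V0=11.7636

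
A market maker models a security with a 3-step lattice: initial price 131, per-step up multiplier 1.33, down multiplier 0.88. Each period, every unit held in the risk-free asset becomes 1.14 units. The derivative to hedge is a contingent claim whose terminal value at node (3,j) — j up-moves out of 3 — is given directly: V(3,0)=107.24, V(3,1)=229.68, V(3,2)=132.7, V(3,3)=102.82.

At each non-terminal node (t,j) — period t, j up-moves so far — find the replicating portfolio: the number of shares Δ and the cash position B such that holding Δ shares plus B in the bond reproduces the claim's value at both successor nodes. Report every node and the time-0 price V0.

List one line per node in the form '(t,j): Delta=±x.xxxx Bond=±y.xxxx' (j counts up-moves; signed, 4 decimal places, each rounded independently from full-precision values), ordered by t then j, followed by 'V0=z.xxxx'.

Risk-neutral probability p* = (R−d)/(u−d) = (1.14−0.88)/(1.33−0.88) = 0.5778.
Terminal payoffs: V(3,0)=107.2400, V(3,1)=229.6800, V(3,2)=132.7000, V(3,3)=102.8200
Node (2,0) S=101.4464: V=(p*·229.6800+(1−p*)·107.2400)/1.14=156.1255; Δ=(229.6800−107.2400)/(134.9237−89.2728)=2.6821; B=V−Δ·S=-115.9634
Node (2,1) S=153.3224: V=(p*·132.7000+(1−p*)·229.6800)/1.14=152.3220; Δ=(132.7000−229.6800)/(203.9188−134.9237)=-1.4056; B=V−Δ·S=367.8331
Node (2,2) S=231.7259: V=(p*·102.8200+(1−p*)·132.7000)/1.14=101.2596; Δ=(102.8200−132.7000)/(308.1954−203.9188)=-0.2865; B=V−Δ·S=167.6596
Node (1,0) S=115.2800: V=(p*·152.3220+(1−p*)·156.1255)/1.14=135.0245; Δ=(152.3220−156.1255)/(153.3224−101.4464)=-0.0733; B=V−Δ·S=143.4768
Node (1,1) S=174.2300: V=(p*·101.2596+(1−p*)·152.3220)/1.14=107.7362; Δ=(101.2596−152.3220)/(231.7259−153.3224)=-0.6513; B=V−Δ·S=221.2082
Node (0,0) S=131.0000: V=(p*·107.7362+(1−p*)·135.0245)/1.14=104.6122; Δ=(107.7362−135.0245)/(174.2300−115.2800)=-0.4629; B=V−Δ·S=165.2529
The time-0 hedge costs 104.6122, which is the no-arbitrage price.

(0,0): Delta=-0.4629 Bond=165.2529
(1,0): Delta=-0.0733 Bond=143.4768
(1,1): Delta=-0.6513 Bond=221.2082
(2,0): Delta=2.6821 Bond=-115.9634
(2,1): Delta=-1.4056 Bond=367.8331
(2,2): Delta=-0.2865 Bond=167.6596
V0=104.6122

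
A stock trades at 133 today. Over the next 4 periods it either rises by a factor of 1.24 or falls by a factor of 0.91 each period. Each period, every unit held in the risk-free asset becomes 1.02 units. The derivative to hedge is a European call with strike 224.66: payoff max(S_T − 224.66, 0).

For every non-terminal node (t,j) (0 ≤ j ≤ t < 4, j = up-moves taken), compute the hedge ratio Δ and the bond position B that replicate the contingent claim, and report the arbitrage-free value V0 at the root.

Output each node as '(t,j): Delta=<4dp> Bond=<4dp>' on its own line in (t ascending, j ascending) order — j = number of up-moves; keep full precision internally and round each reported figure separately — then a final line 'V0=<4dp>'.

(0,0): Delta=0.0956 Bond=-11.1397
(1,0): Delta=0.0163 Bond=-1.7608
(1,1): Delta=0.2121 Bond=-30.5659
(2,0): Delta=0.0000 Bond=0.0000
(2,1): Delta=0.0402 Bond=-5.3882
(2,2): Delta=0.4643 Bond=-82.7551
(3,0): Delta=0.0000 Bond=0.0000
(3,1): Delta=0.0000 Bond=0.0000
(3,2): Delta=0.0993 Bond=-16.4879
(3,3): Delta=1.0000 Bond=-220.2549
V0=1.5805

Since d<R<u, set p* = (R−d)/(u−d) = 0.3333; price each node as the discounted p*-expectation of its children.
At expiry t=4: V(4,0)=0.0000, V(4,1)=0.0000, V(4,2)=0.0000, V(4,3)=6.0987, V(4,4)=89.7804
(3,0): S=100.2249. Δ = (V_up−V_dn)/(S_up−S_dn) = (0.0000−0.0000)/(124.2789−91.2047) = 0.0000. V = [p*·0.0000 + (1−p*)·0.0000]/1.02 = 0.0000. B = V − Δ·S = 0.0000.
(3,1): S=136.5703. Δ = (V_up−V_dn)/(S_up−S_dn) = (0.0000−0.0000)/(169.3471−124.2789) = 0.0000. V = [p*·0.0000 + (1−p*)·0.0000]/1.02 = 0.0000. B = V − Δ·S = 0.0000.
(3,2): S=186.0957. Δ = (V_up−V_dn)/(S_up−S_dn) = (6.0987−0.0000)/(230.7587−169.3471) = 0.0993. V = [p*·6.0987 + (1−p*)·0.0000]/1.02 = 1.9930. B = V − Δ·S = -16.4879.
(3,3): S=253.5810. Δ = (V_up−V_dn)/(S_up−S_dn) = (89.7804−6.0987)/(314.4404−230.7587) = 1.0000. V = [p*·89.7804 + (1−p*)·6.0987]/1.02 = 33.3261. B = V − Δ·S = -220.2549.
(2,0): S=110.1373. Δ = (V_up−V_dn)/(S_up−S_dn) = (0.0000−0.0000)/(136.5703−100.2249) = 0.0000. V = [p*·0.0000 + (1−p*)·0.0000]/1.02 = 0.0000. B = V − Δ·S = 0.0000.
(2,1): S=150.0772. Δ = (V_up−V_dn)/(S_up−S_dn) = (1.9930−0.0000)/(186.0957−136.5703) = 0.0402. V = [p*·1.9930 + (1−p*)·0.0000]/1.02 = 0.6513. B = V − Δ·S = -5.3882.
(2,2): S=204.5008. Δ = (V_up−V_dn)/(S_up−S_dn) = (33.3261−1.9930)/(253.5810−186.0957) = 0.4643. V = [p*·33.3261 + (1−p*)·1.9930]/1.02 = 12.1935. B = V − Δ·S = -82.7551.
(1,0): S=121.0300. Δ = (V_up−V_dn)/(S_up−S_dn) = (0.6513−0.0000)/(150.0772−110.1373) = 0.0163. V = [p*·0.6513 + (1−p*)·0.0000]/1.02 = 0.2128. B = V − Δ·S = -1.7608.
(1,1): S=164.9200. Δ = (V_up−V_dn)/(S_up−S_dn) = (12.1935−0.6513)/(204.5008−150.0772) = 0.2121. V = [p*·12.1935 + (1−p*)·0.6513]/1.02 = 4.4105. B = V − Δ·S = -30.5659.
(0,0): S=133.0000. Δ = (V_up−V_dn)/(S_up−S_dn) = (4.4105−0.2128)/(164.9200−121.0300) = 0.0956. V = [p*·4.4105 + (1−p*)·0.2128]/1.02 = 1.5805. B = V − Δ·S = -11.1397.
Self-financing check: at every node Δ·S+B equals the discounted successor values.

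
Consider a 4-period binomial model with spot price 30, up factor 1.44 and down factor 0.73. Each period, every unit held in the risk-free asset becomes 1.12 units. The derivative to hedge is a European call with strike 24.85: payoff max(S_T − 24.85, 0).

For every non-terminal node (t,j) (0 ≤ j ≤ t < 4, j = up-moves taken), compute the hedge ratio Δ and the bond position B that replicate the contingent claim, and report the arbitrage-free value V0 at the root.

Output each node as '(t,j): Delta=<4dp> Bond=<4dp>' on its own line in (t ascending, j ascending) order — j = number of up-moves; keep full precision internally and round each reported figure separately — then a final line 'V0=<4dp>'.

Risk-neutral probability p* = (R−d)/(u−d) = (1.12−0.73)/(1.44−0.73) = 0.5493.
Terminal values V(4,·): V(4,0)=0.0000, V(4,1)=0.0000, V(4,2)=8.3006, V(4,3)=40.5430, V(4,4)=104.1445
(3,0): S=11.6705. Δ = (V_up−V_dn)/(S_up−S_dn) = (0.0000−0.0000)/(16.8055−8.5195) = 0.0000. V = [p*·0.0000 + (1−p*)·0.0000]/1.12 = 0.0000. B = V − Δ·S = 0.0000.
(3,1): S=23.0213. Δ = (V_up−V_dn)/(S_up−S_dn) = (8.3006−0.0000)/(33.1506−16.8055) = 0.5078. V = [p*·8.3006 + (1−p*)·0.0000]/1.12 = 4.0710. B = V − Δ·S = -7.6201.
(3,2): S=45.4118. Δ = (V_up−V_dn)/(S_up−S_dn) = (40.5430−8.3006)/(65.3930−33.1506) = 1.0000. V = [p*·40.5430 + (1−p*)·8.3006]/1.12 = 23.2243. B = V − Δ·S = -22.1875.
(3,3): S=89.5795. Δ = (V_up−V_dn)/(S_up−S_dn) = (104.1445−40.5430)/(128.9945−65.3930) = 1.0000. V = [p*·104.1445 + (1−p*)·40.5430]/1.12 = 67.3920. B = V − Δ·S = -22.1875.
(2,0): S=15.9870. Δ = (V_up−V_dn)/(S_up−S_dn) = (4.0710−0.0000)/(23.0213−11.6705) = 0.3587. V = [p*·4.0710 + (1−p*)·0.0000]/1.12 = 1.9966. B = V − Δ·S = -3.7372.
(2,1): S=31.5360. Δ = (V_up−V_dn)/(S_up−S_dn) = (23.2243−4.0710)/(45.4118−23.0213) = 0.8554. V = [p*·23.2243 + (1−p*)·4.0710]/1.12 = 13.0284. B = V − Δ·S = -13.9481.
(2,2): S=62.2080. Δ = (V_up−V_dn)/(S_up−S_dn) = (67.3920−23.2243)/(89.5795−45.4118) = 1.0000. V = [p*·67.3920 + (1−p*)·23.2243]/1.12 = 42.3977. B = V − Δ·S = -19.8103.
(1,0): S=21.9000. Δ = (V_up−V_dn)/(S_up−S_dn) = (13.0284−1.9966)/(31.5360−15.9870) = 0.7095. V = [p*·13.0284 + (1−p*)·1.9966]/1.12 = 7.1932. B = V − Δ·S = -8.3447.
(1,1): S=43.2000. Δ = (V_up−V_dn)/(S_up−S_dn) = (42.3977−13.0284)/(62.2080−31.5360) = 0.9575. V = [p*·42.3977 + (1−p*)·13.0284]/1.12 = 26.0365. B = V − Δ·S = -15.3287.
(0,0): S=30.0000. Δ = (V_up−V_dn)/(S_up−S_dn) = (26.0365−7.1932)/(43.2000−21.9000) = 0.8847. V = [p*·26.0365 + (1−p*)·7.1932]/1.12 = 15.6640. B = V − Δ·S = -10.8759.
Check: Δ(0,0)·S0 + B(0,0) = 15.6640 = V0.

(0,0): Delta=0.8847 Bond=-10.8759
(1,0): Delta=0.7095 Bond=-8.3447
(1,1): Delta=0.9575 Bond=-15.3287
(2,0): Delta=0.3587 Bond=-3.7372
(2,1): Delta=0.8554 Bond=-13.9481
(2,2): Delta=1.0000 Bond=-19.8103
(3,0): Delta=0.0000 Bond=0.0000
(3,1): Delta=0.5078 Bond=-7.6201
(3,2): Delta=1.0000 Bond=-22.1875
(3,3): Delta=1.0000 Bond=-22.1875
V0=15.6640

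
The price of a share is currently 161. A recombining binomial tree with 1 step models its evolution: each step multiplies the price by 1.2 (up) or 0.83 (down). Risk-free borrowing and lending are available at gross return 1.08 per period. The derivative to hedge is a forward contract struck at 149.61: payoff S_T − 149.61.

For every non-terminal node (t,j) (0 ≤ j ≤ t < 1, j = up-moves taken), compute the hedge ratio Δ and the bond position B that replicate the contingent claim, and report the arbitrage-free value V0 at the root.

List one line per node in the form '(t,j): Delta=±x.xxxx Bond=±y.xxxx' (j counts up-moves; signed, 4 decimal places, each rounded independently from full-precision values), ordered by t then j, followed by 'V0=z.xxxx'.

(0,0): Delta=1.0000 Bond=-138.5278
V0=22.4722

No-arbitrage ⇒ martingale measure with p* = (R−d)/(u−d) = 0.6757.
Payoff layer (t=1): V(1,0)=-15.9800, V(1,1)=43.5900
Node (0,0) S=161.0000: V=(p*·43.5900+(1−p*)·-15.9800)/1.08=22.4722; Δ=(43.5900−-15.9800)/(193.2000−133.6300)=1.0000; B=V−Δ·S=-138.5278
Each (Δ,B) replicates both successor values, so the strategy is self-financing and V0 is arbitrage-free.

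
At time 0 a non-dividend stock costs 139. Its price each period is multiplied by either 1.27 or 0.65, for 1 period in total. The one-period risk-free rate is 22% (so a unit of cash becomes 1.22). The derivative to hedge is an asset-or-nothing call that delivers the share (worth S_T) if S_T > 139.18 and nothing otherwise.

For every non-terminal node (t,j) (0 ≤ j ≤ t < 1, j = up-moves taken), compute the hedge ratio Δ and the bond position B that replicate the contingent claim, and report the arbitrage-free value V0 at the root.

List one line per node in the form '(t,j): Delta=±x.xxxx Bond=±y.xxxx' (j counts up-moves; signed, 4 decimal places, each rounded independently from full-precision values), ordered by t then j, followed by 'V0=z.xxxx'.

Under the risk-neutral measure, an up-move has probability p* = (R−d)/(u−d) = 0.9194 and values discount at R = 1.22.
Terminal values V(1,·): V(1,0)=0.0000, V(1,1)=176.5300
  t=0,j=0: stock 139.0000 → up 176.5300 (V=176.5300), down 90.3500 (V=0.0000). Price 133.0276; hedge Δ=2.0484, bond B=-151.6982.
Check: Δ(0,0)·S0 + B(0,0) = 133.0276 = V0.

(0,0): Delta=2.0484 Bond=-151.6982
V0=133.0276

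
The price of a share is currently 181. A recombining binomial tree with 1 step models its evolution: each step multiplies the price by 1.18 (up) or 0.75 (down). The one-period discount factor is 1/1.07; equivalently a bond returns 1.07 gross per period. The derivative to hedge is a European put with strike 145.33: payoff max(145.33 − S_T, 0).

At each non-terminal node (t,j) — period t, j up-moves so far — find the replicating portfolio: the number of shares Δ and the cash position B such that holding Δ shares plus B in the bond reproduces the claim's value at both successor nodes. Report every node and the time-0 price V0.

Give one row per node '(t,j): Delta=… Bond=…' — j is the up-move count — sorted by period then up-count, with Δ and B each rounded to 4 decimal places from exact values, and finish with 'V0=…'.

(0,0): Delta=-0.1231 Bond=24.5694
V0=2.2904

No-arbitrage ⇒ martingale measure with p* = (R−d)/(u−d) = 0.7442.
At expiry t=1: V(1,0)=9.5800, V(1,1)=0.0000
Node (0,0) S=181.0000: V=(p*·0.0000+(1−p*)·9.5800)/1.07=2.2904; Δ=(0.0000−9.5800)/(213.5800−135.7500)=-0.1231; B=V−Δ·S=24.5694
Each (Δ,B) replicates both successor values, so the strategy is self-financing and V0 is arbitrage-free.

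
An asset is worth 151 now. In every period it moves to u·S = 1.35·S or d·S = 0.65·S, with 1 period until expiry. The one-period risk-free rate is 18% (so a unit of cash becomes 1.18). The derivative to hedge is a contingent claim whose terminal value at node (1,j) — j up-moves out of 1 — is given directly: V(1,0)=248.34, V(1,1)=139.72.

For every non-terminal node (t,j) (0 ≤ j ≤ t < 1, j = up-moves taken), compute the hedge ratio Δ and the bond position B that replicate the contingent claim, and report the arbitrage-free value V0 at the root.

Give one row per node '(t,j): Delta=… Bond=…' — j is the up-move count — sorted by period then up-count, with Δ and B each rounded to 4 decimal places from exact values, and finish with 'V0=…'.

Under the risk-neutral measure, an up-move has probability p* = (R−d)/(u−d) = 0.7571 and values discount at R = 1.18.
Terminal values V(1,·): V(1,0)=248.3400, V(1,1)=139.7200
Node (0,0) S=151.0000: V=(p*·139.7200+(1−p*)·248.3400)/1.18=140.7620; Δ=(139.7200−248.3400)/(203.8500−98.1500)=-1.0276; B=V−Δ·S=295.9334
The time-0 hedge costs 140.7620, which is the no-arbitrage price.

(0,0): Delta=-1.0276 Bond=295.9334
V0=140.7620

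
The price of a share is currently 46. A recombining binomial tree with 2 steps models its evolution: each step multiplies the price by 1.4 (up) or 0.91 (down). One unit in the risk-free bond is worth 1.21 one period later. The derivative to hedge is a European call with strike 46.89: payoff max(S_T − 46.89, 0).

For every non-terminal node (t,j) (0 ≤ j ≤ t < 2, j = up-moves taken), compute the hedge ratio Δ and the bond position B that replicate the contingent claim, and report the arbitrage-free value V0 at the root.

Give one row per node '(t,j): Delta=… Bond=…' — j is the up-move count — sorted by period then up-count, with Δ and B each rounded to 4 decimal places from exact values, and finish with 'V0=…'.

No-arbitrage ⇒ martingale measure with p* = (R−d)/(u−d) = 0.6122.
Payoff layer (t=2): V(2,0)=0.0000, V(2,1)=11.7140, V(2,2)=43.2700
(1,0): S=41.8600. Δ = (V_up−V_dn)/(S_up−S_dn) = (11.7140−0.0000)/(58.6040−38.0926) = 0.5711. V = [p*·11.7140 + (1−p*)·0.0000]/1.21 = 5.9271. B = V − Δ·S = -17.9790.
(1,1): S=64.4000. Δ = (V_up−V_dn)/(S_up−S_dn) = (43.2700−11.7140)/(90.1600−58.6040) = 1.0000. V = [p*·43.2700 + (1−p*)·11.7140]/1.21 = 25.6479. B = V − Δ·S = -38.7521.
(0,0): S=46.0000. Δ = (V_up−V_dn)/(S_up−S_dn) = (25.6479−5.9271)/(64.4000−41.8600) = 0.8749. V = [p*·25.6479 + (1−p*)·5.9271]/1.21 = 14.8769. B = V − Δ·S = -25.3696.
Each (Δ,B) replicates both successor values, so the strategy is self-financing and V0 is arbitrage-free.

(0,0): Delta=0.8749 Bond=-25.3696
(1,0): Delta=0.5711 Bond=-17.9790
(1,1): Delta=1.0000 Bond=-38.7521
V0=14.8769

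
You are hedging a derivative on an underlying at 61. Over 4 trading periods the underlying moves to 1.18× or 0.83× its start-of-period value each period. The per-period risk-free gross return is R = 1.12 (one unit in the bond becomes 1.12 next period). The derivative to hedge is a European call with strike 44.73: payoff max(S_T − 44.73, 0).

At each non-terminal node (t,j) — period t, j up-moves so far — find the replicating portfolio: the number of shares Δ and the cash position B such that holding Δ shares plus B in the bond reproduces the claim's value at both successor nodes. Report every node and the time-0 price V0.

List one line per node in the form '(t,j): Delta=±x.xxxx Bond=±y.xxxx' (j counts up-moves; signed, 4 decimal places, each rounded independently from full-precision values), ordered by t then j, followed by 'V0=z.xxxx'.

Since d<R<u, set p* = (R−d)/(u−d) = 0.8286; price each node as the discounted p*-expectation of its children.
At expiry t=4: V(4,0)=0.0000, V(4,1)=0.0000, V(4,2)=13.7827, V(4,3)=38.4567, V(4,4)=73.5354
(3,0): S=34.8790. Δ = (V_up−V_dn)/(S_up−S_dn) = (0.0000−0.0000)/(41.1572−28.9496) = 0.0000. V = [p*·0.0000 + (1−p*)·0.0000]/1.12 = 0.0000. B = V − Δ·S = 0.0000.
(3,1): S=49.5870. Δ = (V_up−V_dn)/(S_up−S_dn) = (13.7827−0.0000)/(58.5127−41.1572) = 0.7941. V = [p*·13.7827 + (1−p*)·0.0000]/1.12 = 10.1964. B = V − Δ·S = -29.1827.
(3,2): S=70.4972. Δ = (V_up−V_dn)/(S_up−S_dn) = (38.4567−13.7827)/(83.1867−58.5127) = 1.0000. V = [p*·38.4567 + (1−p*)·13.7827]/1.12 = 30.5597. B = V − Δ·S = -39.9375.
(3,3): S=100.2250. Δ = (V_up−V_dn)/(S_up−S_dn) = (73.5354−38.4567)/(118.2654−83.1867) = 1.0000. V = [p*·73.5354 + (1−p*)·38.4567]/1.12 = 60.2875. B = V − Δ·S = -39.9375.
(2,0): S=42.0229. Δ = (V_up−V_dn)/(S_up−S_dn) = (10.1964−0.0000)/(49.5870−34.8790) = 0.6933. V = [p*·10.1964 + (1−p*)·0.0000]/1.12 = 7.5432. B = V − Δ·S = -21.5893.
(2,1): S=59.7434. Δ = (V_up−V_dn)/(S_up−S_dn) = (30.5597−10.1964)/(70.4972−49.5870) = 0.9738. V = [p*·30.5597 + (1−p*)·10.1964]/1.12 = 24.1686. B = V − Δ·S = -34.0123.
(2,2): S=84.9364. Δ = (V_up−V_dn)/(S_up−S_dn) = (60.2875−30.5597)/(100.2250−70.4972) = 1.0000. V = [p*·60.2875 + (1−p*)·30.5597]/1.12 = 49.2779. B = V − Δ·S = -35.6585.
(1,0): S=50.6300. Δ = (V_up−V_dn)/(S_up−S_dn) = (24.1686−7.5432)/(59.7434−42.0229) = 0.9382. V = [p*·24.1686 + (1−p*)·7.5432]/1.12 = 19.0344. B = V − Δ·S = -28.4667.
(1,1): S=71.9800. Δ = (V_up−V_dn)/(S_up−S_dn) = (49.2779−24.1686)/(84.9364−59.7434) = 0.9967. V = [p*·49.2779 + (1−p*)·24.1686]/1.12 = 40.1549. B = V − Δ·S = -31.5860.
(0,0): S=61.0000. Δ = (V_up−V_dn)/(S_up−S_dn) = (40.1549−19.0344)/(71.9800−50.6300) = 0.9892. V = [p*·40.1549 + (1−p*)·19.0344]/1.12 = 32.6198. B = V − Δ·S = -27.7243.
Each (Δ,B) replicates both successor values, so the strategy is self-financing and V0 is arbitrage-free.

(0,0): Delta=0.9892 Bond=-27.7243
(1,0): Delta=0.9382 Bond=-28.4667
(1,1): Delta=0.9967 Bond=-31.5860
(2,0): Delta=0.6933 Bond=-21.5893
(2,1): Delta=0.9738 Bond=-34.0123
(2,2): Delta=1.0000 Bond=-35.6585
(3,0): Delta=0.0000 Bond=0.0000
(3,1): Delta=0.7941 Bond=-29.1827
(3,2): Delta=1.0000 Bond=-39.9375
(3,3): Delta=1.0000 Bond=-39.9375
V0=32.6198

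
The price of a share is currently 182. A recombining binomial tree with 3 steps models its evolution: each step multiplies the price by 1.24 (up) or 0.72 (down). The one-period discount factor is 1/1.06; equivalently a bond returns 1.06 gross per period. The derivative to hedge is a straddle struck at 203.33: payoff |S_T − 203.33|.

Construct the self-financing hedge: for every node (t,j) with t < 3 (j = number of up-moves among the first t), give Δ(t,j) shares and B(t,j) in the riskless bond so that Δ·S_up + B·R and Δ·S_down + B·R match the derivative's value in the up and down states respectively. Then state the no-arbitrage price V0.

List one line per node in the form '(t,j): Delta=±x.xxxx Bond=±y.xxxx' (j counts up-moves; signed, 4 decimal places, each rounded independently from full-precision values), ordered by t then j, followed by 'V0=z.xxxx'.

(0,0): Delta=0.1553 Bond=27.9042
(1,0): Delta=-1.0000 Bond=180.9630
(1,1): Delta=0.5104 Bond=-50.5663
(2,0): Delta=-1.0000 Bond=191.8208
(2,1): Delta=-1.0000 Bond=191.8208
(2,2): Delta=0.9747 Bond=-183.5291
V0=56.1605

The replicating-portfolio and risk-neutral prices coincide; use p* = (1.06−0.72)/(1.24−0.72) = 0.6538 for the latter.
Terminal payoffs: V(3,0)=135.3989, V(3,1)=86.3375, V(3,2)=1.8429, V(3,3)=143.6756
  t=2,j=0: stock 94.3488 → up 116.9925 (V=86.3375), down 67.9311 (V=135.3989). Price 97.4720; hedge Δ=-1.0000, bond B=191.8208.
  t=2,j=1: stock 162.4896 → up 201.4871 (V=1.8429), down 116.9925 (V=86.3375). Price 29.3312; hedge Δ=-1.0000, bond B=191.8208.
  t=2,j=2: stock 279.8432 → up 347.0056 (V=143.6756), down 201.4871 (V=1.8429). Price 89.2261; hedge Δ=0.9747, bond B=-183.5291.
  t=1,j=0: stock 131.0400 → up 162.4896 (V=29.3312), down 94.3488 (V=97.4720). Price 49.9230; hedge Δ=-1.0000, bond B=180.9630.
  t=1,j=1: stock 225.6800 → up 279.8432 (V=89.2261), down 162.4896 (V=29.3312). Price 64.6162; hedge Δ=0.5104, bond B=-50.5663.
  t=0,j=0: stock 182.0000 → up 225.6800 (V=64.6162), down 131.0400 (V=49.9230). Price 56.1605; hedge Δ=0.1553, bond B=27.9042.
Root portfolio cost Δ·182+B reproduces V0=56.1605.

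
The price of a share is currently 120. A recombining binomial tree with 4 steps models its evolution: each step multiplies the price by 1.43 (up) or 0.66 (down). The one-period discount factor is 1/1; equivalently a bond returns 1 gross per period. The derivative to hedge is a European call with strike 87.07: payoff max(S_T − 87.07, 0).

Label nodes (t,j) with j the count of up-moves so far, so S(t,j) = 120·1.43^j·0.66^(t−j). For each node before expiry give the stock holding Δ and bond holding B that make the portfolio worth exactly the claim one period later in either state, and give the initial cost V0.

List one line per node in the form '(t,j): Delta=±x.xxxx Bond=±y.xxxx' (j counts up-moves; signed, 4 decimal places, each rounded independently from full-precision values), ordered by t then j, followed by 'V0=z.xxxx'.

Under the risk-neutral measure, an up-move has probability p* = (R−d)/(u−d) = 0.4416 and values discount at R = 1.
At expiry t=4: V(4,0)=0.0000, V(4,1)=0.0000, V(4,2)=19.8210, V(4,3)=144.5272, V(4,4)=414.7239
  t=3,j=0: stock 34.4995 → up 49.3343 (V=0.0000), down 22.7697 (V=0.0000). Price 0.0000; hedge Δ=0.0000, bond B=0.0000.
  t=3,j=1: stock 74.7490 → up 106.8910 (V=19.8210), down 49.3343 (V=0.0000). Price 8.7521; hedge Δ=0.3444, bond B=-16.9894.
  t=3,j=2: stock 161.9561 → up 231.5972 (V=144.5272), down 106.8910 (V=19.8210). Price 74.8861; hedge Δ=1.0000, bond B=-87.0700.
  t=3,j=3: stock 350.9048 → up 501.7939 (V=414.7239), down 231.5972 (V=144.5272). Price 263.8348; hedge Δ=1.0000, bond B=-87.0700.
  t=2,j=0: stock 52.2720 → up 74.7490 (V=8.7521), down 34.4995 (V=0.0000). Price 3.8646; hedge Δ=0.2174, bond B=-7.5018.
  t=2,j=1: stock 113.2560 → up 161.9561 (V=74.8861), down 74.7490 (V=8.7521). Price 37.9541; hedge Δ=0.7584, bond B=-47.9341.
  t=2,j=2: stock 245.3880 → up 350.9048 (V=263.8348), down 161.9561 (V=74.8861). Price 158.3180; hedge Δ=1.0000, bond B=-87.0700.
  t=1,j=0: stock 79.2000 → up 113.2560 (V=37.9541), down 52.2720 (V=3.8646). Price 18.9171; hedge Δ=0.5590, bond B=-25.3550.
  t=1,j=1: stock 171.6000 → up 245.3880 (V=158.3180), down 113.2560 (V=37.9541). Price 91.1018; hedge Δ=0.9109, bond B=-65.2149.
  t=0,j=0: stock 120.0000 → up 171.6000 (V=91.1018), down 79.2000 (V=18.9171). Price 50.7909; hedge Δ=0.7812, bond B=-42.9555.
Root portfolio cost Δ·120+B reproduces V0=50.7909.

(0,0): Delta=0.7812 Bond=-42.9555
(1,0): Delta=0.5590 Bond=-25.3550
(1,1): Delta=0.9109 Bond=-65.2149
(2,0): Delta=0.2174 Bond=-7.5018
(2,1): Delta=0.7584 Bond=-47.9341
(2,2): Delta=1.0000 Bond=-87.0700
(3,0): Delta=0.0000 Bond=0.0000
(3,1): Delta=0.3444 Bond=-16.9894
(3,2): Delta=1.0000 Bond=-87.0700
(3,3): Delta=1.0000 Bond=-87.0700
V0=50.7909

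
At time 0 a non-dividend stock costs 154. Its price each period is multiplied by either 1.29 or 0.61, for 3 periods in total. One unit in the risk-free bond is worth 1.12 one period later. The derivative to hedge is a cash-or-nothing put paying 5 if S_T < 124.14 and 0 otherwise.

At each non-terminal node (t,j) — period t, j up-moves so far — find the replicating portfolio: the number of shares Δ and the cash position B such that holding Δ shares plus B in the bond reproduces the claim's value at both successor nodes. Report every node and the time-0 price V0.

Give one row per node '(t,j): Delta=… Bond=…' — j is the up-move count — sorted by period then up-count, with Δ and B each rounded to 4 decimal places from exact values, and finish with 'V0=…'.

(0,0): Delta=-0.0143 Bond=2.7542
(1,0): Delta=-0.0524 Bond=6.6677
(1,1): Delta=-0.0083 Bond=1.8904
(2,0): Delta=0.0000 Bond=4.4643
(2,1): Delta=-0.0607 Bond=8.4690
(2,2): Delta=0.0000 Bond=0.0000
V0=0.5561

The replicating-portfolio and risk-neutral prices coincide; use p* = (1.12−0.61)/(1.29−0.61) = 0.7500 for the latter.
Terminal values V(3,·): V(3,0)=5.0000, V(3,1)=5.0000, V(3,2)=0.0000, V(3,3)=0.0000
  t=2,j=0: stock 57.3034 → up 73.9214 (V=5.0000), down 34.9551 (V=5.0000). Price 4.4643; hedge Δ=0.0000, bond B=4.4643.
  t=2,j=1: stock 121.1826 → up 156.3256 (V=0.0000), down 73.9214 (V=5.0000). Price 1.1161; hedge Δ=-0.0607, bond B=8.4690.
  t=2,j=2: stock 256.2714 → up 330.5901 (V=0.0000), down 156.3256 (V=0.0000). Price 0.0000; hedge Δ=0.0000, bond B=0.0000.
  t=1,j=0: stock 93.9400 → up 121.1826 (V=1.1161), down 57.3034 (V=4.4643). Price 1.7439; hedge Δ=-0.0524, bond B=6.6677.
  t=1,j=1: stock 198.6600 → up 256.2714 (V=0.0000), down 121.1826 (V=1.1161). Price 0.2491; hedge Δ=-0.0083, bond B=1.8904.
  t=0,j=0: stock 154.0000 → up 198.6600 (V=0.2491), down 93.9400 (V=1.7439). Price 0.5561; hedge Δ=-0.0143, bond B=2.7542.
Root portfolio cost Δ·154+B reproduces V0=0.5561.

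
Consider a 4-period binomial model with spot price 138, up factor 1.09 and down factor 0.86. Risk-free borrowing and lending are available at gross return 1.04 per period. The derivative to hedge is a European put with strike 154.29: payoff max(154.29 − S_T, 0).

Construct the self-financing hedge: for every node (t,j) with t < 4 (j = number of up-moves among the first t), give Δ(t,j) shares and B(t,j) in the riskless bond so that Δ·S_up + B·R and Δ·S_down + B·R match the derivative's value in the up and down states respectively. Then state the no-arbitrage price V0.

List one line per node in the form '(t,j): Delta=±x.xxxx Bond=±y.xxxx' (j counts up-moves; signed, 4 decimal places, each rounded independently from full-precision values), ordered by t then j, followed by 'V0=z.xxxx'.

(0,0): Delta=-0.4562 Bond=69.8273
(1,0): Delta=-1.0000 Bond=137.1632
(1,1): Delta=-0.3370 Bond=54.6918
(2,0): Delta=-1.0000 Bond=142.6498
(2,1): Delta=-1.0000 Bond=142.6498
(2,2): Delta=-0.1917 Bond=33.0544
(3,0): Delta=-1.0000 Bond=148.3558
(3,1): Delta=-1.0000 Bond=148.3558
(3,2): Delta=-1.0000 Bond=148.3558
(3,3): Delta=-0.0145 Bond=2.7157
V0=6.8771

Since d<R<u, set p* = (R−d)/(u−d) = 0.7826; price each node as the discounted p*-expectation of its children.
At expiry t=4: V(4,0)=78.8029, V(4,1)=58.6145, V(4,2)=33.0268, V(4,3)=0.5960, V(4,4)=0.0000
(3,0): S=87.7757. Δ = (V_up−V_dn)/(S_up−S_dn) = (58.6145−78.8029)/(95.6755−75.4871) = -1.0000. V = [p*·58.6145 + (1−p*)·78.8029]/1.04 = 60.5800. B = V − Δ·S = 148.3558.
(3,1): S=111.2506. Δ = (V_up−V_dn)/(S_up−S_dn) = (33.0268−58.6145)/(121.2632−95.6755) = -1.0000. V = [p*·33.0268 + (1−p*)·58.6145]/1.04 = 37.1051. B = V − Δ·S = 148.3558.
(3,2): S=141.0037. Δ = (V_up−V_dn)/(S_up−S_dn) = (0.5960−33.0268)/(153.6940−121.2632) = -1.0000. V = [p*·0.5960 + (1−p*)·33.0268]/1.04 = 7.3521. B = V − Δ·S = 148.3558.
(3,3): S=178.7140. Δ = (V_up−V_dn)/(S_up−S_dn) = (0.0000−0.5960)/(194.7983−153.6940) = -0.0145. V = [p*·0.0000 + (1−p*)·0.5960]/1.04 = 0.1246. B = V − Δ·S = 2.7157.
(2,0): S=102.0648. Δ = (V_up−V_dn)/(S_up−S_dn) = (37.1051−60.5800)/(111.2506−87.7757) = -1.0000. V = [p*·37.1051 + (1−p*)·60.5800]/1.04 = 40.5850. B = V − Δ·S = 142.6498.
(2,1): S=129.3612. Δ = (V_up−V_dn)/(S_up−S_dn) = (7.3521−37.1051)/(141.0037−111.2506) = -1.0000. V = [p*·7.3521 + (1−p*)·37.1051]/1.04 = 13.2886. B = V − Δ·S = 142.6498.
(2,2): S=163.9578. Δ = (V_up−V_dn)/(S_up−S_dn) = (0.1246−7.3521)/(178.7140−141.0037) = -0.1917. V = [p*·0.1246 + (1−p*)·7.3521]/1.04 = 1.6305. B = V − Δ·S = 33.0544.
(1,0): S=118.6800. Δ = (V_up−V_dn)/(S_up−S_dn) = (13.2886−40.5850)/(129.3612−102.0648) = -1.0000. V = [p*·13.2886 + (1−p*)·40.5850]/1.04 = 18.4832. B = V − Δ·S = 137.1632.
(1,1): S=150.4200. Δ = (V_up−V_dn)/(S_up−S_dn) = (1.6305−13.2886)/(163.9578−129.3612) = -0.3370. V = [p*·1.6305 + (1−p*)·13.2886]/1.04 = 4.0047. B = V − Δ·S = 54.6918.
(0,0): S=138.0000. Δ = (V_up−V_dn)/(S_up−S_dn) = (4.0047−18.4832)/(150.4200−118.6800) = -0.4562. V = [p*·4.0047 + (1−p*)·18.4832]/1.04 = 6.8771. B = V − Δ·S = 69.8273.
Check: Δ(0,0)·S0 + B(0,0) = 6.8771 = V0.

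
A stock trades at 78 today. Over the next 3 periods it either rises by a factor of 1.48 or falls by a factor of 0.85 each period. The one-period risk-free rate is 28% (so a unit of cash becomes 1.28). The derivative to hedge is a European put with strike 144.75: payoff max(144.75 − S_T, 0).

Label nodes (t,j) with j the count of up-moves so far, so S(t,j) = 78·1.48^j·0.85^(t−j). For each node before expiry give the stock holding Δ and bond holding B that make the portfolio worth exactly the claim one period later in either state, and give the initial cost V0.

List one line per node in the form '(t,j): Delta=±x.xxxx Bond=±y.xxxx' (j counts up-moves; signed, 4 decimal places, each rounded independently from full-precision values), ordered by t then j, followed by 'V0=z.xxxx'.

(0,0): Delta=-0.3746 Bond=36.7355
(1,0): Delta=-0.9940 Bond=88.0822
(1,1): Delta=-0.2092 Bond=27.9233
(2,0): Delta=-1.0000 Bond=113.0859
(2,1): Delta=-0.9923 Bond=112.5868
(2,2): Delta=0.0000 Bond=0.0000
V0=7.5139

No-arbitrage ⇒ martingale measure with p* = (R−d)/(u−d) = 0.6825.
At expiry t=3: V(3,0)=96.8483, V(3,1)=61.3446, V(3,2)=0.0000, V(3,3)=0.0000
(2,0): S=56.3550. Δ = (V_up−V_dn)/(S_up−S_dn) = (61.3446−96.8483)/(83.4054−47.9017) = -1.0000. V = [p*·61.3446 + (1−p*)·96.8483]/1.28 = 56.7309. B = V − Δ·S = 113.0859.
(2,1): S=98.1240. Δ = (V_up−V_dn)/(S_up−S_dn) = (0.0000−61.3446)/(145.2235−83.4054) = -0.9923. V = [p*·0.0000 + (1−p*)·61.3446]/1.28 = 15.2144. B = V − Δ·S = 112.5868.
(2,2): S=170.8512. Δ = (V_up−V_dn)/(S_up−S_dn) = (0.0000−0.0000)/(252.8598−145.2235) = 0.0000. V = [p*·0.0000 + (1−p*)·0.0000]/1.28 = 0.0000. B = V − Δ·S = 0.0000.
(1,0): S=66.3000. Δ = (V_up−V_dn)/(S_up−S_dn) = (15.2144−56.7309)/(98.1240−56.3550) = -0.9940. V = [p*·15.2144 + (1−p*)·56.7309]/1.28 = 22.1830. B = V − Δ·S = 88.0822.
(1,1): S=115.4400. Δ = (V_up−V_dn)/(S_up−S_dn) = (0.0000−15.2144)/(170.8512−98.1240) = -0.2092. V = [p*·0.0000 + (1−p*)·15.2144]/1.28 = 3.7734. B = V − Δ·S = 27.9233.
(0,0): S=78.0000. Δ = (V_up−V_dn)/(S_up−S_dn) = (3.7734−22.1830)/(115.4400−66.3000) = -0.3746. V = [p*·3.7734 + (1−p*)·22.1830]/1.28 = 7.5139. B = V − Δ·S = 36.7355.
Check: Δ(0,0)·S0 + B(0,0) = 7.5139 = V0.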